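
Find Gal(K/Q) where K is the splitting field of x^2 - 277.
Gal(K/Q) = Z/2Z (cyclic of order 2)

x^2 - 277 is irreducible over Q since 277 is not a rational square. The splitting field Q(sqrt(277)) has degree 2 over Q, and its unique nontrivial automorphism is sqrt(277) ↦ -sqrt(277). Hence Gal(Q(sqrt(277))/Q) = Z/2Z.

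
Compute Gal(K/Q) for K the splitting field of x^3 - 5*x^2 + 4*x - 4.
Gal(K/Q) = S_3 (symmetric group of order 6)

Compute the discriminant of x^3 + (-5)*x^2 + (4)*x + (-4): Δ = -848. Since Δ is not a rational square, the Galois group is not contained in A_3; it must be the full S_3 (irreducibility of the cubic rules out anything smaller).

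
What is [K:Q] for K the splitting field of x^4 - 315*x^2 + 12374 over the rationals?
[K:Q] = 4

f factors as (x^2 - 269)(x^2 - 46); the splitting field is K = Q(sqrt(269), sqrt(46)). Since 269, 46, and 12374 are all non-squares in Q, the three subfields Q(sqrt(269)), Q(sqrt(46)), Q(sqrt(12374)) are distinct degree-2 extensions, so [K:Q] = 4 (Klein four Galois group).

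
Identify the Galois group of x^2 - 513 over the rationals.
Gal(K/Q) = Z/2Z (cyclic of order 2)

x^2 - 513 is irreducible over Q since 513 is not a rational square. The splitting field Q(sqrt(513)) has degree 2 over Q, and its unique nontrivial automorphism is sqrt(513) ↦ -sqrt(513). Hence Gal(Q(sqrt(513))/Q) = Z/2Z.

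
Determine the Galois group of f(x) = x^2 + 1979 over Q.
Gal(K/Q) = Z/2Z (cyclic of order 2)

x^2 + 1979 is irreducible over Q since -1979 is not a rational square. The splitting field Q(sqrt(-1979)) has degree 2 over Q, and its unique nontrivial automorphism is sqrt(-1979) ↦ -sqrt(-1979). Hence Gal(Q(sqrt(-1979))/Q) = Z/2Z.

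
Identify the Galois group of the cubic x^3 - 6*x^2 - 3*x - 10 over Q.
Gal(K/Q) = S_3 (symmetric group of order 6)

Compute the discriminant of x^3 + (-6)*x^2 + (-3)*x + (-10): Δ = -14148. Since Δ is not a rational square, the Galois group is not contained in A_3; it must be the full S_3 (irreducibility of the cubic rules out anything smaller).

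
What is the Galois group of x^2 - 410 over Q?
Gal(K/Q) = Z/2Z (cyclic of order 2)

x^2 - 410 is irreducible over Q since 410 is not a rational square. The splitting field Q(sqrt(410)) has degree 2 over Q, and its unique nontrivial automorphism is sqrt(410) ↦ -sqrt(410). Hence Gal(Q(sqrt(410))/Q) = Z/2Z.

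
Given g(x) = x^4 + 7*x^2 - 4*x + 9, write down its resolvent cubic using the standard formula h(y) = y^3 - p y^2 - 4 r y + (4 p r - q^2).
h(y) = y^3 - 7*y^2 - 36*y + 236

Identify coefficients: p = 7, q = -4, r = 9.
Plug into h(y) = y^3 - p y^2 - 4 r y + (4 p r - q^2):
  h(y) = y^3 - (7) y^2 - 4*(9) y + (4*(7)*(9) - (-4)^2)
       = y^3 + (-7) y^2 + (-36) y + (236).
Simplifying: h(y) = y^3 - 7*y^2 - 36*y + 236.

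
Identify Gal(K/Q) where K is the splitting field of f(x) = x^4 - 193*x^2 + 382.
Gal(K/Q) = V_4 (Klein four-group, Z/2Z × Z/2Z)

f factors as (x^2 - 191)(x^2 - 2), so the splitting field is K = Q(sqrt(191), sqrt(2)). The elements 191, 2, 382 are all non-squares in Q, so sqrt(191) and sqrt(2) generate independent quadratic extensions. Thus [K:Q] = 4 and Gal(K/Q) is generated by the two order-2 automorphisms sqrt(191) ↦ -sqrt(191) and sqrt(2) ↦ -sqrt(2), giving V_4.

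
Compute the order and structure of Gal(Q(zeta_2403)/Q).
|Gal(Q(zeta_2403)/Q)| = phi(2403) = 1584; group ≅ (Z/2403Z)^* ≅ Z/18Z × Z/88Z

The n-th cyclotomic polynomial Φ_2403(x) is the minimal polynomial of zeta_2403 over Q and has degree phi(2403) = 1584. So Q(zeta_2403) is a degree-1584 Galois extension with Galois group (Z/2403Z)^*. By CRT, (Z/2403Z)^* ≅ (Z/27Z)^* × (Z/89Z)^*. Each prime-power unit group is (Z/27Z)^* ≅ Z/18Z; (Z/89Z)^* ≅ Z/88Z. Hence Gal(Q(zeta_2403)/Q) ≅ Z/18Z × Z/88Z.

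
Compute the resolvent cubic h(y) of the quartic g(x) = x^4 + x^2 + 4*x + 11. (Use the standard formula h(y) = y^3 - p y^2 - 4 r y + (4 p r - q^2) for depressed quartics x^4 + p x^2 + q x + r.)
h(y) = y^3 - y^2 - 44*y + 28

Identify coefficients: p = 1, q = 4, r = 11.
Plug into h(y) = y^3 - p y^2 - 4 r y + (4 p r - q^2):
  h(y) = y^3 - (1) y^2 - 4*(11) y + (4*(1)*(11) - (4)^2)
       = y^3 + (-1) y^2 + (-44) y + (28).
Simplifying: h(y) = y^3 - y^2 - 44*y + 28.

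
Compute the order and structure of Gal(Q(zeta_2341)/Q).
|Gal(Q(zeta_2341)/Q)| = phi(2341) = 2340; group ≅ (Z/2341Z)^* ≅ Z/2340Z

The n-th cyclotomic polynomial Φ_2341(x) is the minimal polynomial of zeta_2341 over Q and has degree phi(2341) = 2340. So Q(zeta_2341) is a degree-2340 Galois extension with Galois group (Z/2341Z)^*. (Z/2341Z)^* is cyclic since 2341 is an odd prime power (or 4). Hence Gal(Q(zeta_2341)/Q) ≅ Z/2340Z.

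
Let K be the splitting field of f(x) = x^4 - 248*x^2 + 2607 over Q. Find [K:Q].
[K:Q] = 4

f factors as (x^2 - 11)(x^2 - 237); the splitting field is K = Q(sqrt(11), sqrt(237)). Since 11, 237, and 2607 are all non-squares in Q, the three subfields Q(sqrt(11)), Q(sqrt(237)), Q(sqrt(2607)) are distinct degree-2 extensions, so [K:Q] = 4 (Klein four Galois group).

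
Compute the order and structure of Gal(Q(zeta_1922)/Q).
|Gal(Q(zeta_1922)/Q)| = phi(1922) = 930; group ≅ (Z/1922Z)^* ≅ Z/930Z

The n-th cyclotomic polynomial Φ_1922(x) is the minimal polynomial of zeta_1922 over Q and has degree phi(1922) = 930. So Q(zeta_1922) is a degree-930 Galois extension with Galois group (Z/1922Z)^*. By CRT, (Z/1922Z)^* ≅ (Z/2Z)^* × (Z/961Z)^*. Each prime-power unit group is (Z/2Z)^* ≅ trivial group (order 1); (Z/961Z)^* ≅ Z/930Z. Hence Gal(Q(zeta_1922)/Q) ≅ Z/930Z.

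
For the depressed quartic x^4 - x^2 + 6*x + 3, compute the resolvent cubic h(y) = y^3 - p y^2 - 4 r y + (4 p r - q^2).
h(y) = y^3 + y^2 - 12*y - 48

Identify coefficients: p = -1, q = 6, r = 3.
Plug into h(y) = y^3 - p y^2 - 4 r y + (4 p r - q^2):
  h(y) = y^3 - (-1) y^2 - 4*(3) y + (4*(-1)*(3) - (6)^2)
       = y^3 + (1) y^2 + (-12) y + (-48).
Simplifying: h(y) = y^3 + y^2 - 12*y - 48.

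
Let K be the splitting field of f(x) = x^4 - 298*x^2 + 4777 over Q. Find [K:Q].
[K:Q] = 4

f factors as (x^2 - 17)(x^2 - 281); the splitting field is K = Q(sqrt(17), sqrt(281)). Since 17, 281, and 4777 are all non-squares in Q, the three subfields Q(sqrt(17)), Q(sqrt(281)), Q(sqrt(4777)) are distinct degree-2 extensions, so [K:Q] = 4 (Klein four Galois group).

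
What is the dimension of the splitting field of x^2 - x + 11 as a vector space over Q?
[K:Q] = 2

The discriminant of x^2 + (-1)*x + (11) is b^2 - 4c = 1 - (44) = -43. Since -43 is not a perfect square in Q, the polynomial is irreducible over Q. Its two roots generate a degree-2 extension, so [K:Q] = 2.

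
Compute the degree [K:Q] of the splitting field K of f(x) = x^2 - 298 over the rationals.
[K:Q] = 2

The polynomial x^2 - 298 is irreducible over Q since 298 is not a perfect square. Its splitting field is Q(sqrt(298)), which has degree 2 over Q.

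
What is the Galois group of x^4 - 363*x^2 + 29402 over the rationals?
Gal(K/Q) = V_4 (Klein four-group, Z/2Z × Z/2Z)

f factors as (x^2 - 241)(x^2 - 122), so the splitting field is K = Q(sqrt(241), sqrt(122)). The elements 241, 122, 29402 are all non-squares in Q, so sqrt(241) and sqrt(122) generate independent quadratic extensions. Thus [K:Q] = 4 and Gal(K/Q) is generated by the two order-2 automorphisms sqrt(241) ↦ -sqrt(241) and sqrt(122) ↦ -sqrt(122), giving V_4.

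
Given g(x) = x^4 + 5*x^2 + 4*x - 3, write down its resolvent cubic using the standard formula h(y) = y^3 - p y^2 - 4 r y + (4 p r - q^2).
h(y) = y^3 - 5*y^2 + 12*y - 76

Identify coefficients: p = 5, q = 4, r = -3.
Plug into h(y) = y^3 - p y^2 - 4 r y + (4 p r - q^2):
  h(y) = y^3 - (5) y^2 - 4*(-3) y + (4*(5)*(-3) - (4)^2)
       = y^3 + (-5) y^2 + (12) y + (-76).
Simplifying: h(y) = y^3 - 5*y^2 + 12*y - 76.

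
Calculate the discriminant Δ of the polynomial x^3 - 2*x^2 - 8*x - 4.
Δ = 592

For x^3 + a x^2 + b x + c the discriminant is Δ = 18 a b c - 4 a^3 c + a^2 b^2 - 4 b^3 - 27 c^2.
Plug a = -2, b = -8, c = -4:
  18*(-2)*(-8)*(-4) - 4*(-2)^3*(-4) + (-2)^2*(-8)^2 - 4*(-8)^3 - 27*(-4)^2
  = -1152 + (-128) + 256 + (2048) + (-432)
  = 592.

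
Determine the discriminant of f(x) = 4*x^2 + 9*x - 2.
Δ = 113

For a quadratic a x^2 + b x + c the discriminant is Δ = b^2 - 4ac = (9)^2 - 4*(4)*(-2) = 81 - (-32) = 113.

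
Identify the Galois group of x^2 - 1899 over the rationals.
Gal(K/Q) = Z/2Z (cyclic of order 2)

x^2 - 1899 is irreducible over Q since 1899 is not a rational square. The splitting field Q(sqrt(1899)) has degree 2 over Q, and its unique nontrivial automorphism is sqrt(1899) ↦ -sqrt(1899). Hence Gal(Q(sqrt(1899))/Q) = Z/2Z.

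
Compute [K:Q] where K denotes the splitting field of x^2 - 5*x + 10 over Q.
[K:Q] = 2

The discriminant of x^2 + (-5)*x + (10) is b^2 - 4c = 25 - (40) = -15. Since -15 is not a perfect square in Q, the polynomial is irreducible over Q. Its two roots generate a degree-2 extension, so [K:Q] = 2.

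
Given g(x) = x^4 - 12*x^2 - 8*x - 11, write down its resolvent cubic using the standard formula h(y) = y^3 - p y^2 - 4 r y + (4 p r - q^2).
h(y) = y^3 + 12*y^2 + 44*y + 464

Identify coefficients: p = -12, q = -8, r = -11.
Plug into h(y) = y^3 - p y^2 - 4 r y + (4 p r - q^2):
  h(y) = y^3 - (-12) y^2 - 4*(-11) y + (4*(-12)*(-11) - (-8)^2)
       = y^3 + (12) y^2 + (44) y + (464).
Simplifying: h(y) = y^3 + 12*y^2 + 44*y + 464.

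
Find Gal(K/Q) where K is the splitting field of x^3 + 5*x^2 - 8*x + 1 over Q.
Gal(K/Q) = A_3 (cyclic of order 3)

Compute the discriminant of x^3 + (5)*x^2 + (-8)*x + (1): Δ = 2401. Since Δ is a perfect square (Δ = 49^2), the Galois group is contained in A_3. Irreducibility forces the group to be transitive on three roots, so Gal = A_3.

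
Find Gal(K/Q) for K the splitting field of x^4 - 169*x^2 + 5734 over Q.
Gal(K/Q) = V_4 (Klein four-group, Z/2Z × Z/2Z)

f factors as (x^2 - 47)(x^2 - 122), so the splitting field is K = Q(sqrt(47), sqrt(122)). The elements 47, 122, 5734 are all non-squares in Q, so sqrt(47) and sqrt(122) generate independent quadratic extensions. Thus [K:Q] = 4 and Gal(K/Q) is generated by the two order-2 automorphisms sqrt(47) ↦ -sqrt(47) and sqrt(122) ↦ -sqrt(122), giving V_4.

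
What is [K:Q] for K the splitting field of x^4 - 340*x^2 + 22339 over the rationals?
[K:Q] = 4

f factors as (x^2 - 251)(x^2 - 89); the splitting field is K = Q(sqrt(251), sqrt(89)). Since 251, 89, and 22339 are all non-squares in Q, the three subfields Q(sqrt(251)), Q(sqrt(89)), Q(sqrt(22339)) are distinct degree-2 extensions, so [K:Q] = 4 (Klein four Galois group).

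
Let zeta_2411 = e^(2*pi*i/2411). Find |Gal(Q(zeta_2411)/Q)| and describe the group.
|Gal(Q(zeta_2411)/Q)| = phi(2411) = 2410; group ≅ (Z/2411Z)^* ≅ Z/2410Z

The n-th cyclotomic polynomial Φ_2411(x) is the minimal polynomial of zeta_2411 over Q and has degree phi(2411) = 2410. So Q(zeta_2411) is a degree-2410 Galois extension with Galois group (Z/2411Z)^*. (Z/2411Z)^* is cyclic since 2411 is an odd prime power (or 4). Hence Gal(Q(zeta_2411)/Q) ≅ Z/2410Z.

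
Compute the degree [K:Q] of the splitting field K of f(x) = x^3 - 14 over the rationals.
[K:Q] = 6

x^3 - 14 has one real root r = 14^(1/3) and two complex roots r*zeta_3, r*zeta_3^2 where zeta_3 = e^(2*pi*i/3). The splitting field is Q(r, zeta_3). [Q(r):Q] = 3 and [Q(zeta_3):Q] = 2 with gcd = 1, so [Q(r, zeta_3):Q] = 3 * 2 = 6.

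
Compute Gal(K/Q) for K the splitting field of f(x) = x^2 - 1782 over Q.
Gal(K/Q) = Z/2Z (cyclic of order 2)

x^2 - 1782 is irreducible over Q since 1782 is not a rational square. The splitting field Q(sqrt(1782)) has degree 2 over Q, and its unique nontrivial automorphism is sqrt(1782) ↦ -sqrt(1782). Hence Gal(Q(sqrt(1782))/Q) = Z/2Z.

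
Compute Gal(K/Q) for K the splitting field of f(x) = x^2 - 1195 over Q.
Gal(K/Q) = Z/2Z (cyclic of order 2)

x^2 - 1195 is irreducible over Q since 1195 is not a rational square. The splitting field Q(sqrt(1195)) has degree 2 over Q, and its unique nontrivial automorphism is sqrt(1195) ↦ -sqrt(1195). Hence Gal(Q(sqrt(1195))/Q) = Z/2Z.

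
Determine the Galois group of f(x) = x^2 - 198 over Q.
Gal(K/Q) = Z/2Z (cyclic of order 2)

x^2 - 198 is irreducible over Q since 198 is not a rational square. The splitting field Q(sqrt(198)) has degree 2 over Q, and its unique nontrivial automorphism is sqrt(198) ↦ -sqrt(198). Hence Gal(Q(sqrt(198))/Q) = Z/2Z.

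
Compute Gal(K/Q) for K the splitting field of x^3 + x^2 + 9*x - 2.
Gal(K/Q) = S_3 (symmetric group of order 6)

Compute the discriminant of x^3 + (1)*x^2 + (9)*x + (-2): Δ = -3259. Since Δ is not a rational square, the Galois group is not contained in A_3; it must be the full S_3 (irreducibility of the cubic rules out anything smaller).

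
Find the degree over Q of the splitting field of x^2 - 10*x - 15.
[K:Q] = 2

The discriminant of x^2 + (-10)*x + (-15) is b^2 - 4c = 100 - (-60) = 160. Since 160 is not a perfect square in Q, the polynomial is irreducible over Q. Its two roots generate a degree-2 extension, so [K:Q] = 2.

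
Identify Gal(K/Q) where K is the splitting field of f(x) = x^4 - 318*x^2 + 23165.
Gal(K/Q) = V_4 (Klein four-group, Z/2Z × Z/2Z)

f factors as (x^2 - 113)(x^2 - 205), so the splitting field is K = Q(sqrt(113), sqrt(205)). The elements 113, 205, 23165 are all non-squares in Q, so sqrt(113) and sqrt(205) generate independent quadratic extensions. Thus [K:Q] = 4 and Gal(K/Q) is generated by the two order-2 automorphisms sqrt(113) ↦ -sqrt(113) and sqrt(205) ↦ -sqrt(205), giving V_4.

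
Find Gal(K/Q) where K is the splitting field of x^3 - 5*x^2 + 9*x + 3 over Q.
Gal(K/Q) = S_3 (symmetric group of order 6)

Compute the discriminant of x^3 + (-5)*x^2 + (9)*x + (3): Δ = -2064. Since Δ is not a rational square, the Galois group is not contained in A_3; it must be the full S_3 (irreducibility of the cubic rules out anything smaller).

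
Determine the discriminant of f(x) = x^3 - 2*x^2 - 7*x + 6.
Δ = 2300

For x^3 + a x^2 + b x + c the discriminant is Δ = 18 a b c - 4 a^3 c + a^2 b^2 - 4 b^3 - 27 c^2.
Plug a = -2, b = -7, c = 6:
  18*(-2)*(-7)*(6) - 4*(-2)^3*(6) + (-2)^2*(-7)^2 - 4*(-7)^3 - 27*(6)^2
  = 1512 + (192) + 196 + (1372) + (-972)
  = 2300.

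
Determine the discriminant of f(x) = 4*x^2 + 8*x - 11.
Δ = 240

For a quadratic a x^2 + b x + c the discriminant is Δ = b^2 - 4ac = (8)^2 - 4*(4)*(-11) = 64 - (-176) = 240.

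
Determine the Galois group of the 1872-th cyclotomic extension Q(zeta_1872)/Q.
|Gal(Q(zeta_1872)/Q)| = phi(1872) = 576; group ≅ (Z/1872Z)^* ≅ Z/2Z × Z/4Z × Z/6Z × Z/12Z

The n-th cyclotomic polynomial Φ_1872(x) is the minimal polynomial of zeta_1872 over Q and has degree phi(1872) = 576. So Q(zeta_1872) is a degree-576 Galois extension with Galois group (Z/1872Z)^*. By CRT, (Z/1872Z)^* ≅ (Z/16Z)^* × (Z/9Z)^* × (Z/13Z)^*. Each prime-power unit group is (Z/16Z)^* ≅ Z/2Z × Z/4Z; (Z/9Z)^* ≅ Z/6Z; (Z/13Z)^* ≅ Z/12Z. Hence Gal(Q(zeta_1872)/Q) ≅ Z/2Z × Z/4Z × Z/6Z × Z/12Z.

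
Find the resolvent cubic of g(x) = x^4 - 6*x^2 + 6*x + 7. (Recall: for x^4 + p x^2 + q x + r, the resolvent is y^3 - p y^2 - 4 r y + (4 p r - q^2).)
h(y) = y^3 + 6*y^2 - 28*y - 204

Identify coefficients: p = -6, q = 6, r = 7.
Plug into h(y) = y^3 - p y^2 - 4 r y + (4 p r - q^2):
  h(y) = y^3 - (-6) y^2 - 4*(7) y + (4*(-6)*(7) - (6)^2)
       = y^3 + (6) y^2 + (-28) y + (-204).
Simplifying: h(y) = y^3 + 6*y^2 - 28*y - 204.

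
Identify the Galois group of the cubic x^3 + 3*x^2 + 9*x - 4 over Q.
Gal(K/Q) = S_3 (symmetric group of order 6)

Compute the discriminant of x^3 + (3)*x^2 + (9)*x + (-4): Δ = -4131. Since Δ is not a rational square, the Galois group is not contained in A_3; it must be the full S_3 (irreducibility of the cubic rules out anything smaller).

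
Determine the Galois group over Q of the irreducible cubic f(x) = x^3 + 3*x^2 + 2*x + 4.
Gal(K/Q) = S_3 (symmetric group of order 6)

Compute the discriminant of x^3 + (3)*x^2 + (2)*x + (4): Δ = -428. Since Δ is not a rational square, the Galois group is not contained in A_3; it must be the full S_3 (irreducibility of the cubic rules out anything smaller).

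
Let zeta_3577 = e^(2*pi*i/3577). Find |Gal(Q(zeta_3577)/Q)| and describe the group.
|Gal(Q(zeta_3577)/Q)| = phi(3577) = 3024; group ≅ (Z/3577Z)^* ≅ Z/42Z × Z/72Z

The n-th cyclotomic polynomial Φ_3577(x) is the minimal polynomial of zeta_3577 over Q and has degree phi(3577) = 3024. So Q(zeta_3577) is a degree-3024 Galois extension with Galois group (Z/3577Z)^*. By CRT, (Z/3577Z)^* ≅ (Z/49Z)^* × (Z/73Z)^*. Each prime-power unit group is (Z/49Z)^* ≅ Z/42Z; (Z/73Z)^* ≅ Z/72Z. Hence Gal(Q(zeta_3577)/Q) ≅ Z/42Z × Z/72Z.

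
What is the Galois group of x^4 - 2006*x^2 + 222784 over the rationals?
Gal(K/Q) = Z/2Z (cyclic of order 2)

f factors as (x^2 - 1888)(x^2 - 118), so the splitting field is K = Q(sqrt(1888), sqrt(118)). The squarefree part of 1888 is 118 and the squarefree part of 118 is also 118, so sqrt(1888) and sqrt(118) are both rational multiples of sqrt(118). Hence Q(sqrt(1888)) = Q(sqrt(118)) = Q(sqrt(118)), and the splitting field collapses to a single degree-2 extension with Galois group Z/2Z.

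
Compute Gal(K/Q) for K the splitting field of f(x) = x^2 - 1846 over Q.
Gal(K/Q) = Z/2Z (cyclic of order 2)

x^2 - 1846 is irreducible over Q since 1846 is not a rational square. The splitting field Q(sqrt(1846)) has degree 2 over Q, and its unique nontrivial automorphism is sqrt(1846) ↦ -sqrt(1846). Hence Gal(Q(sqrt(1846))/Q) = Z/2Z.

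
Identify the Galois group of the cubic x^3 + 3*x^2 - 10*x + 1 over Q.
Gal(K/Q) = A_3 (cyclic of order 3)

Compute the discriminant of x^3 + (3)*x^2 + (-10)*x + (1): Δ = 4225. Since Δ is a perfect square (Δ = 65^2), the Galois group is contained in A_3. Irreducibility forces the group to be transitive on three roots, so Gal = A_3.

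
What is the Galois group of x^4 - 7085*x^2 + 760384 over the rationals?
Gal(K/Q) = Z/2Z (cyclic of order 2)

f factors as (x^2 - 109)(x^2 - 6976), so the splitting field is K = Q(sqrt(109), sqrt(6976)). The squarefree part of 109 is 109 and the squarefree part of 6976 is also 109, so sqrt(109) and sqrt(6976) are both rational multiples of sqrt(109). Hence Q(sqrt(109)) = Q(sqrt(6976)) = Q(sqrt(109)), and the splitting field collapses to a single degree-2 extension with Galois group Z/2Z.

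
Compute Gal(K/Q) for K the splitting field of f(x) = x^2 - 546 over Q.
Gal(K/Q) = Z/2Z (cyclic of order 2)

x^2 - 546 is irreducible over Q since 546 is not a rational square. The splitting field Q(sqrt(546)) has degree 2 over Q, and its unique nontrivial automorphism is sqrt(546) ↦ -sqrt(546). Hence Gal(Q(sqrt(546))/Q) = Z/2Z.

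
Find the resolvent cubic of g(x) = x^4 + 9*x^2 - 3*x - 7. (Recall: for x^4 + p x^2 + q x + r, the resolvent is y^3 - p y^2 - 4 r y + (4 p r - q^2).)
h(y) = y^3 - 9*y^2 + 28*y - 261

Identify coefficients: p = 9, q = -3, r = -7.
Plug into h(y) = y^3 - p y^2 - 4 r y + (4 p r - q^2):
  h(y) = y^3 - (9) y^2 - 4*(-7) y + (4*(9)*(-7) - (-3)^2)
       = y^3 + (-9) y^2 + (28) y + (-261).
Simplifying: h(y) = y^3 - 9*y^2 + 28*y - 261.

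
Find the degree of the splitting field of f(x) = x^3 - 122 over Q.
[K:Q] = 6

x^3 - 122 has one real root r = 122^(1/3) and two complex roots r*zeta_3, r*zeta_3^2 where zeta_3 = e^(2*pi*i/3). The splitting field is Q(r, zeta_3). [Q(r):Q] = 3 and [Q(zeta_3):Q] = 2 with gcd = 1, so [Q(r, zeta_3):Q] = 3 * 2 = 6.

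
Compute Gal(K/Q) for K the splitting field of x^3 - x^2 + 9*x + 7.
Gal(K/Q) = S_3 (symmetric group of order 6)

Compute the discriminant of x^3 + (-1)*x^2 + (9)*x + (7): Δ = -5264. Since Δ is not a rational square, the Galois group is not contained in A_3; it must be the full S_3 (irreducibility of the cubic rules out anything smaller).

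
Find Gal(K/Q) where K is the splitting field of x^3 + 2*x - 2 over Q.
Gal(K/Q) = S_3 (symmetric group of order 6)

Compute the discriminant of x^3 + (0)*x^2 + (2)*x + (-2): Δ = -140. Since Δ is not a rational square, the Galois group is not contained in A_3; it must be the full S_3 (irreducibility of the cubic rules out anything smaller).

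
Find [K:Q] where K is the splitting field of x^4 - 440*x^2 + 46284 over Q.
[K:Q] = 4

f factors as (x^2 - 174)(x^2 - 266); the splitting field is K = Q(sqrt(174), sqrt(266)). Since 174, 266, and 46284 are all non-squares in Q, the three subfields Q(sqrt(174)), Q(sqrt(266)), Q(sqrt(46284)) are distinct degree-2 extensions, so [K:Q] = 4 (Klein four Galois group).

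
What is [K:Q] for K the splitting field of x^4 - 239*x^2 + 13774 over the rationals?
[K:Q] = 4

f factors as (x^2 - 142)(x^2 - 97); the splitting field is K = Q(sqrt(142), sqrt(97)). Since 142, 97, and 13774 are all non-squares in Q, the three subfields Q(sqrt(142)), Q(sqrt(97)), Q(sqrt(13774)) are distinct degree-2 extensions, so [K:Q] = 4 (Klein four Galois group).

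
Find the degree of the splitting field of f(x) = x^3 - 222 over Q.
[K:Q] = 6

x^3 - 222 has one real root r = 222^(1/3) and two complex roots r*zeta_3, r*zeta_3^2 where zeta_3 = e^(2*pi*i/3). The splitting field is Q(r, zeta_3). [Q(r):Q] = 3 and [Q(zeta_3):Q] = 2 with gcd = 1, so [Q(r, zeta_3):Q] = 3 * 2 = 6.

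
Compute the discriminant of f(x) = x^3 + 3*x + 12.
Δ = -3996

For a depressed cubic x^3 + p x + q the discriminant is Δ = -4 p^3 - 27 q^2 = -4*(3)^3 - 27*(12)^2 = -108 - 3888 = -3996.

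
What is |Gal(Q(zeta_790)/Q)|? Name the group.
|Gal(Q(zeta_790)/Q)| = phi(790) = 312; group ≅ (Z/790Z)^* ≅ Z/4Z × Z/78Z

The n-th cyclotomic polynomial Φ_790(x) is the minimal polynomial of zeta_790 over Q and has degree phi(790) = 312. So Q(zeta_790) is a degree-312 Galois extension with Galois group (Z/790Z)^*. By CRT, (Z/790Z)^* ≅ (Z/2Z)^* × (Z/5Z)^* × (Z/79Z)^*. Each prime-power unit group is (Z/2Z)^* ≅ trivial group (order 1); (Z/5Z)^* ≅ Z/4Z; (Z/79Z)^* ≅ Z/78Z. Hence Gal(Q(zeta_790)/Q) ≅ Z/4Z × Z/78Z.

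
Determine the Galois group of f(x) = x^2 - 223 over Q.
Gal(K/Q) = Z/2Z (cyclic of order 2)

x^2 - 223 is irreducible over Q since 223 is not a rational square. The splitting field Q(sqrt(223)) has degree 2 over Q, and its unique nontrivial automorphism is sqrt(223) ↦ -sqrt(223). Hence Gal(Q(sqrt(223))/Q) = Z/2Z.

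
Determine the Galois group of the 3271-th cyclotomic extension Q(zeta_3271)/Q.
|Gal(Q(zeta_3271)/Q)| = phi(3271) = 3270; group ≅ (Z/3271Z)^* ≅ Z/3270Z

The n-th cyclotomic polynomial Φ_3271(x) is the minimal polynomial of zeta_3271 over Q and has degree phi(3271) = 3270. So Q(zeta_3271) is a degree-3270 Galois extension with Galois group (Z/3271Z)^*. (Z/3271Z)^* is cyclic since 3271 is an odd prime power (or 4). Hence Gal(Q(zeta_3271)/Q) ≅ Z/3270Z.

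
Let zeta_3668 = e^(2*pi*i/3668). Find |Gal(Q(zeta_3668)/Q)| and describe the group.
|Gal(Q(zeta_3668)/Q)| = phi(3668) = 1560; group ≅ (Z/3668Z)^* ≅ Z/2Z × Z/6Z × Z/130Z

The n-th cyclotomic polynomial Φ_3668(x) is the minimal polynomial of zeta_3668 over Q and has degree phi(3668) = 1560. So Q(zeta_3668) is a degree-1560 Galois extension with Galois group (Z/3668Z)^*. By CRT, (Z/3668Z)^* ≅ (Z/4Z)^* × (Z/7Z)^* × (Z/131Z)^*. Each prime-power unit group is (Z/4Z)^* ≅ Z/2Z; (Z/7Z)^* ≅ Z/6Z; (Z/131Z)^* ≅ Z/130Z. Hence Gal(Q(zeta_3668)/Q) ≅ Z/2Z × Z/6Z × Z/130Z.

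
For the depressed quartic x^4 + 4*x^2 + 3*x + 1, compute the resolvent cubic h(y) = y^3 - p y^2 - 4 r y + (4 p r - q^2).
h(y) = y^3 - 4*y^2 - 4*y + 7

Identify coefficients: p = 4, q = 3, r = 1.
Plug into h(y) = y^3 - p y^2 - 4 r y + (4 p r - q^2):
  h(y) = y^3 - (4) y^2 - 4*(1) y + (4*(4)*(1) - (3)^2)
       = y^3 + (-4) y^2 + (-4) y + (7).
Simplifying: h(y) = y^3 - 4*y^2 - 4*y + 7.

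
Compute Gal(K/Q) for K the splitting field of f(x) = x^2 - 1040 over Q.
Gal(K/Q) = Z/2Z (cyclic of order 2)

x^2 - 1040 is irreducible over Q since 1040 is not a rational square. The splitting field Q(sqrt(1040)) has degree 2 over Q, and its unique nontrivial automorphism is sqrt(1040) ↦ -sqrt(1040). Hence Gal(Q(sqrt(1040))/Q) = Z/2Z.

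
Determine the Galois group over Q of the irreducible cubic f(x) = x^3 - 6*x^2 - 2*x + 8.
Gal(K/Q) = S_3 (symmetric group of order 6)

Compute the discriminant of x^3 + (-6)*x^2 + (-2)*x + (8): Δ = 7088. Since Δ is not a rational square, the Galois group is not contained in A_3; it must be the full S_3 (irreducibility of the cubic rules out anything smaller).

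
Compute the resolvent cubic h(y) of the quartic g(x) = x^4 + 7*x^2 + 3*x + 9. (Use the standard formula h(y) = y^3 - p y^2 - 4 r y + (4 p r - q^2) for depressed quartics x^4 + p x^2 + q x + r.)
h(y) = y^3 - 7*y^2 - 36*y + 243

Identify coefficients: p = 7, q = 3, r = 9.
Plug into h(y) = y^3 - p y^2 - 4 r y + (4 p r - q^2):
  h(y) = y^3 - (7) y^2 - 4*(9) y + (4*(7)*(9) - (3)^2)
       = y^3 + (-7) y^2 + (-36) y + (243).
Simplifying: h(y) = y^3 - 7*y^2 - 36*y + 243.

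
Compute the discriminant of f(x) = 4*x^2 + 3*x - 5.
Δ = 89

For a quadratic a x^2 + b x + c the discriminant is Δ = b^2 - 4ac = (3)^2 - 4*(4)*(-5) = 9 - (-80) = 89.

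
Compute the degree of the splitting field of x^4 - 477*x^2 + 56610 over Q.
[K:Q] = 4

f factors as (x^2 - 255)(x^2 - 222); the splitting field is K = Q(sqrt(255), sqrt(222)). Since 255, 222, and 56610 are all non-squares in Q, the three subfields Q(sqrt(255)), Q(sqrt(222)), Q(sqrt(56610)) are distinct degree-2 extensions, so [K:Q] = 4 (Klein four Galois group).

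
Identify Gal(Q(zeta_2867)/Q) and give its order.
|Gal(Q(zeta_2867)/Q)| = phi(2867) = 2760; group ≅ (Z/2867Z)^* ≅ Z/46Z × Z/60Z

The n-th cyclotomic polynomial Φ_2867(x) is the minimal polynomial of zeta_2867 over Q and has degree phi(2867) = 2760. So Q(zeta_2867) is a degree-2760 Galois extension with Galois group (Z/2867Z)^*. By CRT, (Z/2867Z)^* ≅ (Z/47Z)^* × (Z/61Z)^*. Each prime-power unit group is (Z/47Z)^* ≅ Z/46Z; (Z/61Z)^* ≅ Z/60Z. Hence Gal(Q(zeta_2867)/Q) ≅ Z/46Z × Z/60Z.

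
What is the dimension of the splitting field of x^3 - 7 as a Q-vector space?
[K:Q] = 6

x^3 - 7 has one real root r = 7^(1/3) and two complex roots r*zeta_3, r*zeta_3^2 where zeta_3 = e^(2*pi*i/3). The splitting field is Q(r, zeta_3). [Q(r):Q] = 3 and [Q(zeta_3):Q] = 2 with gcd = 1, so [Q(r, zeta_3):Q] = 3 * 2 = 6.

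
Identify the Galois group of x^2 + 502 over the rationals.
Gal(K/Q) = Z/2Z (cyclic of order 2)

x^2 + 502 is irreducible over Q since -502 is not a rational square. The splitting field Q(sqrt(-502)) has degree 2 over Q, and its unique nontrivial automorphism is sqrt(-502) ↦ -sqrt(-502). Hence Gal(Q(sqrt(-502))/Q) = Z/2Z.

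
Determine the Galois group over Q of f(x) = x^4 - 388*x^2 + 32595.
Gal(K/Q) = V_4 (Klein four-group, Z/2Z × Z/2Z)

f factors as (x^2 - 265)(x^2 - 123), so the splitting field is K = Q(sqrt(265), sqrt(123)). The elements 265, 123, 32595 are all non-squares in Q, so sqrt(265) and sqrt(123) generate independent quadratic extensions. Thus [K:Q] = 4 and Gal(K/Q) is generated by the two order-2 automorphisms sqrt(265) ↦ -sqrt(265) and sqrt(123) ↦ -sqrt(123), giving V_4.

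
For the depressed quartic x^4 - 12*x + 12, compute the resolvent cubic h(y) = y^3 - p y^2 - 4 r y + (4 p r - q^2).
h(y) = y^3 - 48*y - 144

Identify coefficients: p = 0, q = -12, r = 12.
Plug into h(y) = y^3 - p y^2 - 4 r y + (4 p r - q^2):
  h(y) = y^3 - (0) y^2 - 4*(12) y + (4*(0)*(12) - (-12)^2)
       = y^3 + (0) y^2 + (-48) y + (-144).
Simplifying: h(y) = y^3 - 48*y - 144.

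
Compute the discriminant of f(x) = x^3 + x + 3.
Δ = -247

For a depressed cubic x^3 + p x + q the discriminant is Δ = -4 p^3 - 27 q^2 = -4*(1)^3 - 27*(3)^2 = -4 - 243 = -247.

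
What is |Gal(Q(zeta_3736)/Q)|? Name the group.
|Gal(Q(zeta_3736)/Q)| = phi(3736) = 1864; group ≅ (Z/3736Z)^* ≅ Z/2Z × Z/2Z × Z/466Z

The n-th cyclotomic polynomial Φ_3736(x) is the minimal polynomial of zeta_3736 over Q and has degree phi(3736) = 1864. So Q(zeta_3736) is a degree-1864 Galois extension with Galois group (Z/3736Z)^*. By CRT, (Z/3736Z)^* ≅ (Z/8Z)^* × (Z/467Z)^*. Each prime-power unit group is (Z/8Z)^* ≅ Z/2Z × Z/2Z; (Z/467Z)^* ≅ Z/466Z. Hence Gal(Q(zeta_3736)/Q) ≅ Z/2Z × Z/2Z × Z/466Z.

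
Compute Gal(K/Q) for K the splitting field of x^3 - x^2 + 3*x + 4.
Gal(K/Q) = S_3 (symmetric group of order 6)

Compute the discriminant of x^3 + (-1)*x^2 + (3)*x + (4): Δ = -731. Since Δ is not a rational square, the Galois group is not contained in A_3; it must be the full S_3 (irreducibility of the cubic rules out anything smaller).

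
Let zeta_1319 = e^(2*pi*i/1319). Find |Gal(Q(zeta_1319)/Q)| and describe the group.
|Gal(Q(zeta_1319)/Q)| = phi(1319) = 1318; group ≅ (Z/1319Z)^* ≅ Z/1318Z

The n-th cyclotomic polynomial Φ_1319(x) is the minimal polynomial of zeta_1319 over Q and has degree phi(1319) = 1318. So Q(zeta_1319) is a degree-1318 Galois extension with Galois group (Z/1319Z)^*. (Z/1319Z)^* is cyclic since 1319 is an odd prime power (or 4). Hence Gal(Q(zeta_1319)/Q) ≅ Z/1318Z.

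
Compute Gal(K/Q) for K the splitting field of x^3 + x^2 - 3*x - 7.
Gal(K/Q) = S_3 (symmetric group of order 6)

Compute the discriminant of x^3 + (1)*x^2 + (-3)*x + (-7): Δ = -800. Since Δ is not a rational square, the Galois group is not contained in A_3; it must be the full S_3 (irreducibility of the cubic rules out anything smaller).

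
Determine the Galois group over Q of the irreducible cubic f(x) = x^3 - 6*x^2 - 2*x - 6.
Gal(K/Q) = S_3 (symmetric group of order 6)

Compute the discriminant of x^3 + (-6)*x^2 + (-2)*x + (-6): Δ = -7276. Since Δ is not a rational square, the Galois group is not contained in A_3; it must be the full S_3 (irreducibility of the cubic rules out anything smaller).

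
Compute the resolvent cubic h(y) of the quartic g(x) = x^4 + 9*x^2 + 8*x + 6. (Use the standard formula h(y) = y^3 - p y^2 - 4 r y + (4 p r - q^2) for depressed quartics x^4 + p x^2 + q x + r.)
h(y) = y^3 - 9*y^2 - 24*y + 152

Identify coefficients: p = 9, q = 8, r = 6.
Plug into h(y) = y^3 - p y^2 - 4 r y + (4 p r - q^2):
  h(y) = y^3 - (9) y^2 - 4*(6) y + (4*(9)*(6) - (8)^2)
       = y^3 + (-9) y^2 + (-24) y + (152).
Simplifying: h(y) = y^3 - 9*y^2 - 24*y + 152.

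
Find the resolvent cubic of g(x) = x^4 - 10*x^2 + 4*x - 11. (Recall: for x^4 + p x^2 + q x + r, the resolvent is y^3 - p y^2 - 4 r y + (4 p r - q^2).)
h(y) = y^3 + 10*y^2 + 44*y + 424

Identify coefficients: p = -10, q = 4, r = -11.
Plug into h(y) = y^3 - p y^2 - 4 r y + (4 p r - q^2):
  h(y) = y^3 - (-10) y^2 - 4*(-11) y + (4*(-10)*(-11) - (4)^2)
       = y^3 + (10) y^2 + (44) y + (424).
Simplifying: h(y) = y^3 + 10*y^2 + 44*y + 424.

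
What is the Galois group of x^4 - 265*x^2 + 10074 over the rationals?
Gal(K/Q) = V_4 (Klein four-group, Z/2Z × Z/2Z)

f factors as (x^2 - 46)(x^2 - 219), so the splitting field is K = Q(sqrt(46), sqrt(219)). The elements 46, 219, 10074 are all non-squares in Q, so sqrt(46) and sqrt(219) generate independent quadratic extensions. Thus [K:Q] = 4 and Gal(K/Q) is generated by the two order-2 automorphisms sqrt(46) ↦ -sqrt(46) and sqrt(219) ↦ -sqrt(219), giving V_4.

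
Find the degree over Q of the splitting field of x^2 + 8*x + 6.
[K:Q] = 2

The discriminant of x^2 + (8)*x + (6) is b^2 - 4c = 64 - (24) = 40. Since 40 is not a perfect square in Q, the polynomial is irreducible over Q. Its two roots generate a degree-2 extension, so [K:Q] = 2.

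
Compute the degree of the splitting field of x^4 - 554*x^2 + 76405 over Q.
[K:Q] = 4

f factors as (x^2 - 295)(x^2 - 259); the splitting field is K = Q(sqrt(295), sqrt(259)). Since 295, 259, and 76405 are all non-squares in Q, the three subfields Q(sqrt(295)), Q(sqrt(259)), Q(sqrt(76405)) are distinct degree-2 extensions, so [K:Q] = 4 (Klein four Galois group).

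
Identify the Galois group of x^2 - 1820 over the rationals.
Gal(K/Q) = Z/2Z (cyclic of order 2)

x^2 - 1820 is irreducible over Q since 1820 is not a rational square. The splitting field Q(sqrt(1820)) has degree 2 over Q, and its unique nontrivial automorphism is sqrt(1820) ↦ -sqrt(1820). Hence Gal(Q(sqrt(1820))/Q) = Z/2Z.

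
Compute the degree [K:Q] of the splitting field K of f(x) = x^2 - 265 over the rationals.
[K:Q] = 2

The polynomial x^2 - 265 is irreducible over Q since 265 is not a perfect square. Its splitting field is Q(sqrt(265)), which has degree 2 over Q.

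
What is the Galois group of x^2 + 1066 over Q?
Gal(K/Q) = Z/2Z (cyclic of order 2)

x^2 + 1066 is irreducible over Q since -1066 is not a rational square. The splitting field Q(sqrt(-1066)) has degree 2 over Q, and its unique nontrivial automorphism is sqrt(-1066) ↦ -sqrt(-1066). Hence Gal(Q(sqrt(-1066))/Q) = Z/2Z.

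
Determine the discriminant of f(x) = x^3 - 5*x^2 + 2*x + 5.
Δ = 993

For x^3 + a x^2 + b x + c the discriminant is Δ = 18 a b c - 4 a^3 c + a^2 b^2 - 4 b^3 - 27 c^2.
Plug a = -5, b = 2, c = 5:
  18*(-5)*(2)*(5) - 4*(-5)^3*(5) + (-5)^2*(2)^2 - 4*(2)^3 - 27*(5)^2
  = -900 + (2500) + 100 + (-32) + (-675)
  = 993.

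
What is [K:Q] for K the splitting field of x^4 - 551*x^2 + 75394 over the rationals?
[K:Q] = 4

f factors as (x^2 - 253)(x^2 - 298); the splitting field is K = Q(sqrt(253), sqrt(298)). Since 253, 298, and 75394 are all non-squares in Q, the three subfields Q(sqrt(253)), Q(sqrt(298)), Q(sqrt(75394)) are distinct degree-2 extensions, so [K:Q] = 4 (Klein four Galois group).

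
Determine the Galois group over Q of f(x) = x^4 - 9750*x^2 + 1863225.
Gal(K/Q) = Z/2Z (cyclic of order 2)

f factors as (x^2 - 9555)(x^2 - 195), so the splitting field is K = Q(sqrt(9555), sqrt(195)). The squarefree part of 9555 is 195 and the squarefree part of 195 is also 195, so sqrt(9555) and sqrt(195) are both rational multiples of sqrt(195). Hence Q(sqrt(9555)) = Q(sqrt(195)) = Q(sqrt(195)), and the splitting field collapses to a single degree-2 extension with Galois group Z/2Z.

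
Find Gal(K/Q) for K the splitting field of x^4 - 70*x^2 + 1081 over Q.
Gal(K/Q) = V_4 (Klein four-group, Z/2Z × Z/2Z)

f factors as (x^2 - 47)(x^2 - 23), so the splitting field is K = Q(sqrt(47), sqrt(23)). The elements 47, 23, 1081 are all non-squares in Q, so sqrt(47) and sqrt(23) generate independent quadratic extensions. Thus [K:Q] = 4 and Gal(K/Q) is generated by the two order-2 automorphisms sqrt(47) ↦ -sqrt(47) and sqrt(23) ↦ -sqrt(23), giving V_4.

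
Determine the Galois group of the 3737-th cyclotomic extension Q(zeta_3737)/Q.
|Gal(Q(zeta_3737)/Q)| = phi(3737) = 3600; group ≅ (Z/3737Z)^* ≅ Z/36Z × Z/100Z

The n-th cyclotomic polynomial Φ_3737(x) is the minimal polynomial of zeta_3737 over Q and has degree phi(3737) = 3600. So Q(zeta_3737) is a degree-3600 Galois extension with Galois group (Z/3737Z)^*. By CRT, (Z/3737Z)^* ≅ (Z/37Z)^* × (Z/101Z)^*. Each prime-power unit group is (Z/37Z)^* ≅ Z/36Z; (Z/101Z)^* ≅ Z/100Z. Hence Gal(Q(zeta_3737)/Q) ≅ Z/36Z × Z/100Z.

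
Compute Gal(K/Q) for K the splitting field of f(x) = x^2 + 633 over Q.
Gal(K/Q) = Z/2Z (cyclic of order 2)

x^2 + 633 is irreducible over Q since -633 is not a rational square. The splitting field Q(sqrt(-633)) has degree 2 over Q, and its unique nontrivial automorphism is sqrt(-633) ↦ -sqrt(-633). Hence Gal(Q(sqrt(-633))/Q) = Z/2Z.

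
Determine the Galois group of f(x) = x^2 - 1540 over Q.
Gal(K/Q) = Z/2Z (cyclic of order 2)

x^2 - 1540 is irreducible over Q since 1540 is not a rational square. The splitting field Q(sqrt(1540)) has degree 2 over Q, and its unique nontrivial automorphism is sqrt(1540) ↦ -sqrt(1540). Hence Gal(Q(sqrt(1540))/Q) = Z/2Z.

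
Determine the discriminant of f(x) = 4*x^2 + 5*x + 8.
Δ = -103

For a quadratic a x^2 + b x + c the discriminant is Δ = b^2 - 4ac = (5)^2 - 4*(4)*(8) = 25 - (128) = -103.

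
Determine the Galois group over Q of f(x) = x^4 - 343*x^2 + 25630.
Gal(K/Q) = V_4 (Klein four-group, Z/2Z × Z/2Z)

f factors as (x^2 - 110)(x^2 - 233), so the splitting field is K = Q(sqrt(110), sqrt(233)). The elements 110, 233, 25630 are all non-squares in Q, so sqrt(110) and sqrt(233) generate independent quadratic extensions. Thus [K:Q] = 4 and Gal(K/Q) is generated by the two order-2 automorphisms sqrt(110) ↦ -sqrt(110) and sqrt(233) ↦ -sqrt(233), giving V_4.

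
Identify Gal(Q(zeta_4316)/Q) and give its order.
|Gal(Q(zeta_4316)/Q)| = phi(4316) = 1968; group ≅ (Z/4316Z)^* ≅ Z/2Z × Z/12Z × Z/82Z

The n-th cyclotomic polynomial Φ_4316(x) is the minimal polynomial of zeta_4316 over Q and has degree phi(4316) = 1968. So Q(zeta_4316) is a degree-1968 Galois extension with Galois group (Z/4316Z)^*. By CRT, (Z/4316Z)^* ≅ (Z/4Z)^* × (Z/13Z)^* × (Z/83Z)^*. Each prime-power unit group is (Z/4Z)^* ≅ Z/2Z; (Z/13Z)^* ≅ Z/12Z; (Z/83Z)^* ≅ Z/82Z. Hence Gal(Q(zeta_4316)/Q) ≅ Z/2Z × Z/12Z × Z/82Z.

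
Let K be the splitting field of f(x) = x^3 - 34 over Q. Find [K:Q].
[K:Q] = 6

x^3 - 34 has one real root r = 34^(1/3) and two complex roots r*zeta_3, r*zeta_3^2 where zeta_3 = e^(2*pi*i/3). The splitting field is Q(r, zeta_3). [Q(r):Q] = 3 and [Q(zeta_3):Q] = 2 with gcd = 1, so [Q(r, zeta_3):Q] = 3 * 2 = 6.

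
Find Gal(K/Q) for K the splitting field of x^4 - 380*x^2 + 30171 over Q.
Gal(K/Q) = V_4 (Klein four-group, Z/2Z × Z/2Z)

f factors as (x^2 - 113)(x^2 - 267), so the splitting field is K = Q(sqrt(113), sqrt(267)). The elements 113, 267, 30171 are all non-squares in Q, so sqrt(113) and sqrt(267) generate independent quadratic extensions. Thus [K:Q] = 4 and Gal(K/Q) is generated by the two order-2 automorphisms sqrt(113) ↦ -sqrt(113) and sqrt(267) ↦ -sqrt(267), giving V_4.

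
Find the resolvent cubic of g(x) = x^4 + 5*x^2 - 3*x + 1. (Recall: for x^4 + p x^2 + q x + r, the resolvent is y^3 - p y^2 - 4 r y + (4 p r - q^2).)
h(y) = y^3 - 5*y^2 - 4*y + 11

Identify coefficients: p = 5, q = -3, r = 1.
Plug into h(y) = y^3 - p y^2 - 4 r y + (4 p r - q^2):
  h(y) = y^3 - (5) y^2 - 4*(1) y + (4*(5)*(1) - (-3)^2)
       = y^3 + (-5) y^2 + (-4) y + (11).
Simplifying: h(y) = y^3 - 5*y^2 - 4*y + 11.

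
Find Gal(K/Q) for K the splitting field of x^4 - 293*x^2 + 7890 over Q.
Gal(K/Q) = V_4 (Klein four-group, Z/2Z × Z/2Z)

f factors as (x^2 - 263)(x^2 - 30), so the splitting field is K = Q(sqrt(263), sqrt(30)). The elements 263, 30, 7890 are all non-squares in Q, so sqrt(263) and sqrt(30) generate independent quadratic extensions. Thus [K:Q] = 4 and Gal(K/Q) is generated by the two order-2 automorphisms sqrt(263) ↦ -sqrt(263) and sqrt(30) ↦ -sqrt(30), giving V_4.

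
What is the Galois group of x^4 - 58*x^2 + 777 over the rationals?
Gal(K/Q) = V_4 (Klein four-group, Z/2Z × Z/2Z)

f factors as (x^2 - 21)(x^2 - 37), so the splitting field is K = Q(sqrt(21), sqrt(37)). The elements 21, 37, 777 are all non-squares in Q, so sqrt(21) and sqrt(37) generate independent quadratic extensions. Thus [K:Q] = 4 and Gal(K/Q) is generated by the two order-2 automorphisms sqrt(21) ↦ -sqrt(21) and sqrt(37) ↦ -sqrt(37), giving V_4.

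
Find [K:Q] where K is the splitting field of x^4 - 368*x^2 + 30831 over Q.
[K:Q] = 4

f factors as (x^2 - 129)(x^2 - 239); the splitting field is K = Q(sqrt(129), sqrt(239)). Since 129, 239, and 30831 are all non-squares in Q, the three subfields Q(sqrt(129)), Q(sqrt(239)), Q(sqrt(30831)) are distinct degree-2 extensions, so [K:Q] = 4 (Klein four Galois group).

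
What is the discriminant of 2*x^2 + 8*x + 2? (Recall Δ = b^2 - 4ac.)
Δ = 48

For a quadratic a x^2 + b x + c the discriminant is Δ = b^2 - 4ac = (8)^2 - 4*(2)*(2) = 64 - (16) = 48.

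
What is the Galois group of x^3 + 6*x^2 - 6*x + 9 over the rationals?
Gal(K/Q) = S_3 (symmetric group of order 6)

Compute the discriminant of x^3 + (6)*x^2 + (-6)*x + (9): Δ = -13635. Since Δ is not a rational square, the Galois group is not contained in A_3; it must be the full S_3 (irreducibility of the cubic rules out anything smaller).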